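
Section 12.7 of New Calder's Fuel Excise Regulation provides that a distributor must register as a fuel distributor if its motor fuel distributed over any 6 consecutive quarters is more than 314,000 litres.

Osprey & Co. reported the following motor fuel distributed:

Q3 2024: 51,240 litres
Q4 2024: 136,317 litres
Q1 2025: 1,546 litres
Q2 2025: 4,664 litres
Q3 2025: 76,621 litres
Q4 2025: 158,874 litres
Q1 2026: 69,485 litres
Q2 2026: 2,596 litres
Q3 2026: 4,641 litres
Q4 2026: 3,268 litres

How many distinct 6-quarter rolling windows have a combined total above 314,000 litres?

Q3 2024–Q4 2025: 51,240 litres + 136,317 litres + 1,546 litres + 4,664 litres + 76,621 litres + 158,874 litres = 429,262 litres (over)
Q4 2024–Q1 2026: 136,317 litres + 1,546 litres + 4,664 litres + 76,621 litres + 158,874 litres + 69,485 litres = 447,507 litres (over)
Q1 2025–Q2 2026: 1,546 litres + 4,664 litres + 76,621 litres + 158,874 litres + 69,485 litres + 2,596 litres = 313,786 litres (under)
Q2 2025–Q3 2026: 4,664 litres + 76,621 litres + 158,874 litres + 69,485 litres + 2,596 litres + 4,641 litres = 316,881 litres (over)
Q3 2025–Q4 2026: 76,621 litres + 158,874 litres + 69,485 litres + 2,596 litres + 4,641 litres + 3,268 litres = 315,485 litres (over)
4 windows exceed the threshold.

4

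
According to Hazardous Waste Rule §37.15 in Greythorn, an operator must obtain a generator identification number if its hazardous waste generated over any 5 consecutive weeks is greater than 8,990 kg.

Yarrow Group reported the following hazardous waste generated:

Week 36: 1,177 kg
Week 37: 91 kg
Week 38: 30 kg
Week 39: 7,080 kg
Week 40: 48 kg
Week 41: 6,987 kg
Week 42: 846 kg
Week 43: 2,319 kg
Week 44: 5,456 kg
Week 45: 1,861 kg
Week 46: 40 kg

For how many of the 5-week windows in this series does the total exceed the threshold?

Week 36–Week 40: 1,177 kg + 91 kg + 30 kg + 7,080 kg + 48 kg = 8,426 kg (under)
Week 37–Week 41: 91 kg + 30 kg + 7,080 kg + 48 kg + 6,987 kg = 14,236 kg (over)
Week 38–Week 42: 30 kg + 7,080 kg + 48 kg + 6,987 kg + 846 kg = 14,991 kg (over)
Week 39–Week 43: 7,080 kg + 48 kg + 6,987 kg + 846 kg + 2,319 kg = 17,280 kg (over)
Week 40–Week 44: 48 kg + 6,987 kg + 846 kg + 2,319 kg + 5,456 kg = 15,656 kg (over)
Week 41–Week 45: 6,987 kg + 846 kg + 2,319 kg + 5,456 kg + 1,861 kg = 17,469 kg (over)
Week 42–Week 46: 846 kg + 2,319 kg + 5,456 kg + 1,861 kg + 40 kg = 10,522 kg (over)
6 windows exceed the threshold.

6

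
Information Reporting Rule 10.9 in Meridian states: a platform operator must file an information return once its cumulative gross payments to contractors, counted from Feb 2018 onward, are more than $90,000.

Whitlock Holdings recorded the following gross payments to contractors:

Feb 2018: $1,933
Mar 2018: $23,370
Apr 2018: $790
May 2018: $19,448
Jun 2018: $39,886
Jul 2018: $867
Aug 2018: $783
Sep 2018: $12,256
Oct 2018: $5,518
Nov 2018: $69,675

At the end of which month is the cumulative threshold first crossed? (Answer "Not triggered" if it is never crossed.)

Through Feb 2018: $1,933
Through Mar 2018: $25,303
Through Apr 2018: $26,093
Through May 2018: $45,541
Through Jun 2018: $85,427
Through Jul 2018: $86,294
Through Aug 2018: $87,077
Through Sep 2018: $99,333 ← exceeds threshold

Sep 2018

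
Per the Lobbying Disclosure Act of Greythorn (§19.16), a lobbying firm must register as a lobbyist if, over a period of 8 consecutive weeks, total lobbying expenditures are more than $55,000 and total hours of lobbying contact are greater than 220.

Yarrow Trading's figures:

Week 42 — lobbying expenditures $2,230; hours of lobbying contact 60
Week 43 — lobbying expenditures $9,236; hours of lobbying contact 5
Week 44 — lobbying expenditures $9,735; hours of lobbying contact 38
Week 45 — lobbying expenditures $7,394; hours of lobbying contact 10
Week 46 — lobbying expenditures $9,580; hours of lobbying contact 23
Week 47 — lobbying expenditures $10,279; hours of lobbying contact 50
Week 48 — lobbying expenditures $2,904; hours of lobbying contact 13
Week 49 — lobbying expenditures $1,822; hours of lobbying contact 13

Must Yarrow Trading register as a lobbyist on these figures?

No

Total lobbying expenditures: $2,230 + $9,236 + $9,735 + $7,394 + $9,580 + $10,279 + $2,904 + $1,822 = $53,180 (≤ $55,000).
Total hours of lobbying contact: 60 + 5 + 38 + 10 + 23 + 50 + 13 + 13 = 212 (≤ 220).
The test is 'and': the rule requires both, and at least one is not exceeded.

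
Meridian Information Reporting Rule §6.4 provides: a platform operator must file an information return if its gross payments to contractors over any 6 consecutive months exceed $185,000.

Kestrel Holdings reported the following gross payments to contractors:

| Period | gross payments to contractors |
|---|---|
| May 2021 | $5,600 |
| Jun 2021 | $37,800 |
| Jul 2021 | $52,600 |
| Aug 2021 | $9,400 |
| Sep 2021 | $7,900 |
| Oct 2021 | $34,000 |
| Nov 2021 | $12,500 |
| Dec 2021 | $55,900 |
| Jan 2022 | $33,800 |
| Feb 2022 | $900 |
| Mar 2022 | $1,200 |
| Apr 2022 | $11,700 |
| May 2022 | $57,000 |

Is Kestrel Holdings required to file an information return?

No

May 2021–Oct 2021: $5,600 + $37,800 + $52,600 + $9,400 + $7,900 + $34,000 = $147,300 (under)
Jun 2021–Nov 2021: $37,800 + $52,600 + $9,400 + $7,900 + $34,000 + $12,500 = $154,200 (under)
Jul 2021–Dec 2021: $52,600 + $9,400 + $7,900 + $34,000 + $12,500 + $55,900 = $172,300 (under)
Aug 2021–Jan 2022: $9,400 + $7,900 + $34,000 + $12,500 + $55,900 + $33,800 = $153,500 (under)
Sep 2021–Feb 2022: $7,900 + $34,000 + $12,500 + $55,900 + $33,800 + $900 = $145,000 (under)
Oct 2021–Mar 2022: $34,000 + $12,500 + $55,900 + $33,800 + $900 + $1,200 = $138,300 (under)
Nov 2021–Apr 2022: $12,500 + $55,900 + $33,800 + $900 + $1,200 + $11,700 = $116,000 (under)
Dec 2021–May 2022: $55,900 + $33,800 + $900 + $1,200 + $11,700 + $57,000 = $160,500 (under)
No window exceeds $185,000.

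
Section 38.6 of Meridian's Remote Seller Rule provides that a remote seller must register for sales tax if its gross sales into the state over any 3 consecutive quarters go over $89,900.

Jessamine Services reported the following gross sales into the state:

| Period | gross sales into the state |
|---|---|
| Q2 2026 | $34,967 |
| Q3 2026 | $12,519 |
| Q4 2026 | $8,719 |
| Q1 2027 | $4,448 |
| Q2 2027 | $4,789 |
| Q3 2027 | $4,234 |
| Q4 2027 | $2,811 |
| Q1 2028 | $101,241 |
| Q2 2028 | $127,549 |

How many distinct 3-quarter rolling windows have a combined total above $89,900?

Q2 2026–Q4 2026: $34,967 + $12,519 + $8,719 = $56,205 (under)
Q3 2026–Q1 2027: $12,519 + $8,719 + $4,448 = $25,686 (under)
Q4 2026–Q2 2027: $8,719 + $4,448 + $4,789 = $17,956 (under)
Q1 2027–Q3 2027: $4,448 + $4,789 + $4,234 = $13,471 (under)
Q2 2027–Q4 2027: $4,789 + $4,234 + $2,811 = $11,834 (under)
Q3 2027–Q1 2028: $4,234 + $2,811 + $101,241 = $108,286 (over)
Q4 2027–Q2 2028: $2,811 + $101,241 + $127,549 = $231,601 (over)
2 windows exceed the threshold.

2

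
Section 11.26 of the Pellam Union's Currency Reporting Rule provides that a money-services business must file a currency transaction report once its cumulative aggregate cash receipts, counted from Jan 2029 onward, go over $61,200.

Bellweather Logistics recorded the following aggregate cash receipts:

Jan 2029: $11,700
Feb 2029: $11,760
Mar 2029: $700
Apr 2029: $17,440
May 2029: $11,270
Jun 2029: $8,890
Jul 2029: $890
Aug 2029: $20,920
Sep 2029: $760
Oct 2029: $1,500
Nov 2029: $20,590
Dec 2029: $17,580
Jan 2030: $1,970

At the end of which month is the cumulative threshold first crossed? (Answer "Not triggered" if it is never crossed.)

Jun 2029

Through Jan 2029: $11,700
Through Feb 2029: $23,460
Through Mar 2029: $24,160
Through Apr 2029: $41,600
Through May 2029: $52,870
Through Jun 2029: $61,760 ← exceeds threshold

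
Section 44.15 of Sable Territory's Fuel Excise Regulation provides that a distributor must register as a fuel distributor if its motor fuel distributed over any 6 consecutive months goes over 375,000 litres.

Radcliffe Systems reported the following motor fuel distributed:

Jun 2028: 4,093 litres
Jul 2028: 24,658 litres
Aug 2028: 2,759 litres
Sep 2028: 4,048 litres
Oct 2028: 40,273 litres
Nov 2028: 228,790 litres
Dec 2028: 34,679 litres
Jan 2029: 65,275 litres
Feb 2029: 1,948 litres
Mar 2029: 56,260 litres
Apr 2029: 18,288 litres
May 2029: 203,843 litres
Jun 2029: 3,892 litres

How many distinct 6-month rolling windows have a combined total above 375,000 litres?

5

Jun 2028–Nov 2028: 4,093 litres + 24,658 litres + 2,759 litres + 4,048 litres + 40,273 litres + 228,790 litres = 304,621 litres (under)
Jul 2028–Dec 2028: 24,658 litres + 2,759 litres + 4,048 litres + 40,273 litres + 228,790 litres + 34,679 litres = 335,207 litres (under)
Aug 2028–Jan 2029: 2,759 litres + 4,048 litres + 40,273 litres + 228,790 litres + 34,679 litres + 65,275 litres = 375,824 litres (over)
Sep 2028–Feb 2029: 4,048 litres + 40,273 litres + 228,790 litres + 34,679 litres + 65,275 litres + 1,948 litres = 375,013 litres (over)
Oct 2028–Mar 2029: 40,273 litres + 228,790 litres + 34,679 litres + 65,275 litres + 1,948 litres + 56,260 litres = 427,225 litres (over)
Nov 2028–Apr 2029: 228,790 litres + 34,679 litres + 65,275 litres + 1,948 litres + 56,260 litres + 18,288 litres = 405,240 litres (over)
Dec 2028–May 2029: 34,679 litres + 65,275 litres + 1,948 litres + 56,260 litres + 18,288 litres + 203,843 litres = 380,293 litres (over)
Jan 2029–Jun 2029: 65,275 litres + 1,948 litres + 56,260 litres + 18,288 litres + 203,843 litres + 3,892 litres = 349,506 litres (under)
5 windows exceed the threshold.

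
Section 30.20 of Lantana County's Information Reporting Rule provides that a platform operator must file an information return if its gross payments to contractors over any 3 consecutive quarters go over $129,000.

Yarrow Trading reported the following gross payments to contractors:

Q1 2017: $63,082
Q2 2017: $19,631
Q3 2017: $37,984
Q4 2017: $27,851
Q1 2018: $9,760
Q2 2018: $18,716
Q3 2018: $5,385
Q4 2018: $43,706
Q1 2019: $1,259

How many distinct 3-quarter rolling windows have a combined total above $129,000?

Q1 2017–Q3 2017: $63,082 + $19,631 + $37,984 = $120,697 (under)
Q2 2017–Q4 2017: $19,631 + $37,984 + $27,851 = $85,466 (under)
Q3 2017–Q1 2018: $37,984 + $27,851 + $9,760 = $75,595 (under)
Q4 2017–Q2 2018: $27,851 + $9,760 + $18,716 = $56,327 (under)
Q1 2018–Q3 2018: $9,760 + $18,716 + $5,385 = $33,861 (under)
Q2 2018–Q4 2018: $18,716 + $5,385 + $43,706 = $67,807 (under)
Q3 2018–Q1 2019: $5,385 + $43,706 + $1,259 = $50,350 (under)
0 windows exceed the threshold.

0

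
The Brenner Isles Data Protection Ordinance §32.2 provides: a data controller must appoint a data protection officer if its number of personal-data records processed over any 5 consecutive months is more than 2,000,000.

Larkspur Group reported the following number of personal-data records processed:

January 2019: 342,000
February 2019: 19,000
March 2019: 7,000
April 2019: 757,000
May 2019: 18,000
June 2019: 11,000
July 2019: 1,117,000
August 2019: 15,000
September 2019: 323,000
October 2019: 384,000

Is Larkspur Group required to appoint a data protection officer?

January 2019–May 2019: 342,000 + 19,000 + 7,000 + 757,000 + 18,000 = 1,143,000 (under)
February 2019–June 2019: 19,000 + 7,000 + 757,000 + 18,000 + 11,000 = 812,000 (under)
March 2019–July 2019: 7,000 + 757,000 + 18,000 + 11,000 + 1,117,000 = 1,910,000 (under)
April 2019–August 2019: 757,000 + 18,000 + 11,000 + 1,117,000 + 15,000 = 1,918,000 (under)
May 2019–September 2019: 18,000 + 11,000 + 1,117,000 + 15,000 + 323,000 = 1,484,000 (under)
June 2019–October 2019: 11,000 + 1,117,000 + 15,000 + 323,000 + 384,000 = 1,850,000 (under)
No window exceeds 2,000,000.

No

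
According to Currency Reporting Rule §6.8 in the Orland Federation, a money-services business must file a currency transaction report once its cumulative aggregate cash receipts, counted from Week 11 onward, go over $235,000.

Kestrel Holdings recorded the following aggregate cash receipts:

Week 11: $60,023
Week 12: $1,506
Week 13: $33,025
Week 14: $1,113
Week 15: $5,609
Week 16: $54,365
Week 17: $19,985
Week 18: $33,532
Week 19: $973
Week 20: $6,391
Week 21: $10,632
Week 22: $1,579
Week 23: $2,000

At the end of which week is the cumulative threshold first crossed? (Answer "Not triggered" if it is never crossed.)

Through Week 11: $60,023
Through Week 12: $61,529
Through Week 13: $94,554
Through Week 14: $95,667
Through Week 15: $101,276
Through Week 16: $155,641
Through Week 17: $175,626
Through Week 18: $209,158
Through Week 19: $210,131
Through Week 20: $216,522
Through Week 21: $227,154
Through Week 22: $228,733
Through Week 23: $230,733
Final cumulative total $230,733 ≤ $235,000; the threshold is never exceeded.

Not triggered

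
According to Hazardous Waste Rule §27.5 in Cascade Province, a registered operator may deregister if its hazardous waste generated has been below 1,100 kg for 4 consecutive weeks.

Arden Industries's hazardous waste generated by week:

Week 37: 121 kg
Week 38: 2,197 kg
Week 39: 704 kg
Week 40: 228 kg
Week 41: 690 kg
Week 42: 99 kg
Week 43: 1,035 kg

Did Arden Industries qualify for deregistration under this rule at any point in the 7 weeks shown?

Yes

Weeks below 1,100 kg: Week 37, Week 39, Week 40, Week 41, Week 42, Week 43.
Longest run of consecutive weeks below the threshold: 5.
5 ≥ 4, so Arden Industries became eligible.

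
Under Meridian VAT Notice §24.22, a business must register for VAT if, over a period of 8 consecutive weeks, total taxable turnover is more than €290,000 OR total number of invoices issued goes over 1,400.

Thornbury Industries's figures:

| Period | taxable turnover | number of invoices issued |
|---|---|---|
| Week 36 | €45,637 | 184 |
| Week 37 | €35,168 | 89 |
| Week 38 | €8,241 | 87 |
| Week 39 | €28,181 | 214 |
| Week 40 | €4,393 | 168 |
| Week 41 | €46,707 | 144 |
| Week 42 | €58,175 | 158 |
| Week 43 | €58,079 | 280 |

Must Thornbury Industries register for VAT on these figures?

No

Total taxable turnover: €45,637 + €35,168 + €8,241 + €28,181 + €4,393 + €46,707 + €58,175 + €58,079 = €284,581 (≤ €290,000).
Total number of invoices issued: 184 + 89 + 87 + 214 + 168 + 144 + 158 + 280 = 1,324 (≤ 1,400).
The test is 'or': neither threshold is exceeded.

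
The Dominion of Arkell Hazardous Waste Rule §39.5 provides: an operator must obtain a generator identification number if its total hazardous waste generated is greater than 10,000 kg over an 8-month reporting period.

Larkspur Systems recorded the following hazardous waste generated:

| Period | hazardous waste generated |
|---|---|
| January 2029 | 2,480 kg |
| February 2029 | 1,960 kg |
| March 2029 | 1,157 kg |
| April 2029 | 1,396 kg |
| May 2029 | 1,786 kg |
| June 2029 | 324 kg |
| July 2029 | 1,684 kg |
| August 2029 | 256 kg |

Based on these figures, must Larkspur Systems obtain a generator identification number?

Yes

Total hazardous waste generated: 2,480 kg + 1,960 kg + 1,157 kg + 1,396 kg + 1,786 kg + 324 kg + 1,684 kg + 256 kg = 11,043 kg.
11,043 kg > 10,000 kg, so the threshold is exceeded.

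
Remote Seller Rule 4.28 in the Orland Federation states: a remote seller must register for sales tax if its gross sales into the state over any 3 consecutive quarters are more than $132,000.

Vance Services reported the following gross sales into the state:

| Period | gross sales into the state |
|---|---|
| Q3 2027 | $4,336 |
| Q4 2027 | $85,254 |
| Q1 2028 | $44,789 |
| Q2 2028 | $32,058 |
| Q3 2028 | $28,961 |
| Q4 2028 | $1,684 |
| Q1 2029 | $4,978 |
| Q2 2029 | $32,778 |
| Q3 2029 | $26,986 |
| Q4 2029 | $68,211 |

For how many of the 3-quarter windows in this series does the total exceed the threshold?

Q3 2027–Q1 2028: $4,336 + $85,254 + $44,789 = $134,379 (over)
Q4 2027–Q2 2028: $85,254 + $44,789 + $32,058 = $162,101 (over)
Q1 2028–Q3 2028: $44,789 + $32,058 + $28,961 = $105,808 (under)
Q2 2028–Q4 2028: $32,058 + $28,961 + $1,684 = $62,703 (under)
Q3 2028–Q1 2029: $28,961 + $1,684 + $4,978 = $35,623 (under)
Q4 2028–Q2 2029: $1,684 + $4,978 + $32,778 = $39,440 (under)
Q1 2029–Q3 2029: $4,978 + $32,778 + $26,986 = $64,742 (under)
Q2 2029–Q4 2029: $32,778 + $26,986 + $68,211 = $127,975 (under)
2 windows exceed the threshold.

2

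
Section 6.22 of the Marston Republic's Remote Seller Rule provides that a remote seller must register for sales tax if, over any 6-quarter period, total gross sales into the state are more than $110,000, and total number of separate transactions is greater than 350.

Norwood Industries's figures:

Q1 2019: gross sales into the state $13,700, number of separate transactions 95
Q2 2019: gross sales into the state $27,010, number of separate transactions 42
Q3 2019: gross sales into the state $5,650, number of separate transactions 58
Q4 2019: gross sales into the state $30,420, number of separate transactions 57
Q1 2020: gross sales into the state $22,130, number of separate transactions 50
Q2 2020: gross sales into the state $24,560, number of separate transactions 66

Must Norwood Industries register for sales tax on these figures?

Yes

Total gross sales into the state: $13,700 + $27,010 + $5,650 + $30,420 + $22,130 + $24,560 = $123,470 (> $110,000).
Total number of separate transactions: 95 + 42 + 58 + 57 + 50 + 66 = 368 (> 350).
The test is 'and': both thresholds are exceeded.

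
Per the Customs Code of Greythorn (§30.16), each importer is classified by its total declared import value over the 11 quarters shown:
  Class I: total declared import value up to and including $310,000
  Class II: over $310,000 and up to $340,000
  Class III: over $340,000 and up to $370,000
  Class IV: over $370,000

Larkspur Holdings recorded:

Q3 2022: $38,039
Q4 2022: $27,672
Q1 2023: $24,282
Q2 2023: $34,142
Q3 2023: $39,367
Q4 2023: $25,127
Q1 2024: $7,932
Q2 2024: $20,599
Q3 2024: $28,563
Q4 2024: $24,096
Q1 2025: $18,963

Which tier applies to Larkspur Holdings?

Class I

Total declared import value: $38,039 + $27,672 + $24,282 + $34,142 + $39,367 + $25,127 + $7,932 + $20,599 + $28,563 + $24,096 + $18,963 = $288,782.
$288,782 ≤ $310,000, so Class I applies.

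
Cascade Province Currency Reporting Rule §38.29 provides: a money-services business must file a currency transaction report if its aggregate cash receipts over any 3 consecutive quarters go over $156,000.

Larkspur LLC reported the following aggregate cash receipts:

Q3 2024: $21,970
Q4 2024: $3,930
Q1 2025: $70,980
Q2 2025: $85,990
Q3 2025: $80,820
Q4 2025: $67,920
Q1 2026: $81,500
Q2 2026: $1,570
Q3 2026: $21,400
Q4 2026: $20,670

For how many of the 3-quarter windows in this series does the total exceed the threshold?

4

Q3 2024–Q1 2025: $21,970 + $3,930 + $70,980 = $96,880 (under)
Q4 2024–Q2 2025: $3,930 + $70,980 + $85,990 = $160,900 (over)
Q1 2025–Q3 2025: $70,980 + $85,990 + $80,820 = $237,790 (over)
Q2 2025–Q4 2025: $85,990 + $80,820 + $67,920 = $234,730 (over)
Q3 2025–Q1 2026: $80,820 + $67,920 + $81,500 = $230,240 (over)
Q4 2025–Q2 2026: $67,920 + $81,500 + $1,570 = $150,990 (under)
Q1 2026–Q3 2026: $81,500 + $1,570 + $21,400 = $104,470 (under)
Q2 2026–Q4 2026: $1,570 + $21,400 + $20,670 = $43,640 (under)
4 windows exceed the threshold.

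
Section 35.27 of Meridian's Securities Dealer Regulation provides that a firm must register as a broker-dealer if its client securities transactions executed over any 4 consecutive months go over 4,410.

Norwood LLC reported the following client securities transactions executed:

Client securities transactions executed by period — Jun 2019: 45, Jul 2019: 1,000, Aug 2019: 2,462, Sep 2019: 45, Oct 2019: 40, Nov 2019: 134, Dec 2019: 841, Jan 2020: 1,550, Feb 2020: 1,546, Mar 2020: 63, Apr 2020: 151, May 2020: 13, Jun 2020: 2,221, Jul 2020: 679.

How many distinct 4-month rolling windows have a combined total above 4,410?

Jun 2019–Sep 2019: 45 + 1,000 + 2,462 + 45 = 3,552 (under)
Jul 2019–Oct 2019: 1,000 + 2,462 + 45 + 40 = 3,547 (under)
Aug 2019–Nov 2019: 2,462 + 45 + 40 + 134 = 2,681 (under)
Sep 2019–Dec 2019: 45 + 40 + 134 + 841 = 1,060 (under)
Oct 2019–Jan 2020: 40 + 134 + 841 + 1,550 = 2,565 (under)
Nov 2019–Feb 2020: 134 + 841 + 1,550 + 1,546 = 4,071 (under)
Dec 2019–Mar 2020: 841 + 1,550 + 1,546 + 63 = 4,000 (under)
Jan 2020–Apr 2020: 1,550 + 1,546 + 63 + 151 = 3,310 (under)
Feb 2020–May 2020: 1,546 + 63 + 151 + 13 = 1,773 (under)
Mar 2020–Jun 2020: 63 + 151 + 13 + 2,221 = 2,448 (under)
Apr 2020–Jul 2020: 151 + 13 + 2,221 + 679 = 3,064 (under)
0 windows exceed the threshold.

0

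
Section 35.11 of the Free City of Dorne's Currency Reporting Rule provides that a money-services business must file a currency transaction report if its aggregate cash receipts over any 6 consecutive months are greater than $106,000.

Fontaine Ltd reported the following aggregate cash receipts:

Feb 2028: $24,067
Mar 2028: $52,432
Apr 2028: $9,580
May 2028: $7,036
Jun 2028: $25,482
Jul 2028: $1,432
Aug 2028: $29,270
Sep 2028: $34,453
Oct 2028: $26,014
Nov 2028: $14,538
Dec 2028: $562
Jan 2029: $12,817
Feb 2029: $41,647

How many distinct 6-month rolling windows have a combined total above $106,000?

Feb 2028–Jul 2028: $24,067 + $52,432 + $9,580 + $7,036 + $25,482 + $1,432 = $120,029 (over)
Mar 2028–Aug 2028: $52,432 + $9,580 + $7,036 + $25,482 + $1,432 + $29,270 = $125,232 (over)
Apr 2028–Sep 2028: $9,580 + $7,036 + $25,482 + $1,432 + $29,270 + $34,453 = $107,253 (over)
May 2028–Oct 2028: $7,036 + $25,482 + $1,432 + $29,270 + $34,453 + $26,014 = $123,687 (over)
Jun 2028–Nov 2028: $25,482 + $1,432 + $29,270 + $34,453 + $26,014 + $14,538 = $131,189 (over)
Jul 2028–Dec 2028: $1,432 + $29,270 + $34,453 + $26,014 + $14,538 + $562 = $106,269 (over)
Aug 2028–Jan 2029: $29,270 + $34,453 + $26,014 + $14,538 + $562 + $12,817 = $117,654 (over)
Sep 2028–Feb 2029: $34,453 + $26,014 + $14,538 + $562 + $12,817 + $41,647 = $130,031 (over)
8 windows exceed the threshold.

8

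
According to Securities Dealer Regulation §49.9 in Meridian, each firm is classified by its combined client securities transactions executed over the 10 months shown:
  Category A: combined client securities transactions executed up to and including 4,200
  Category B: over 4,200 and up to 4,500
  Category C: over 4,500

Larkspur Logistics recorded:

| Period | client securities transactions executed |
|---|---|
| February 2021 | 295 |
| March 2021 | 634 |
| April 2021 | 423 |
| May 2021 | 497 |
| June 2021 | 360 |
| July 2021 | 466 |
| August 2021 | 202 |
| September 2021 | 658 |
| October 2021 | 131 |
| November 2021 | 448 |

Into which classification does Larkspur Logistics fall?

Category A

Combined client securities transactions executed: 295 + 634 + 423 + 497 + 360 + 466 + 202 + 658 + 131 + 448 = 4,114.
4,114 ≤ 4,200, so Category A applies.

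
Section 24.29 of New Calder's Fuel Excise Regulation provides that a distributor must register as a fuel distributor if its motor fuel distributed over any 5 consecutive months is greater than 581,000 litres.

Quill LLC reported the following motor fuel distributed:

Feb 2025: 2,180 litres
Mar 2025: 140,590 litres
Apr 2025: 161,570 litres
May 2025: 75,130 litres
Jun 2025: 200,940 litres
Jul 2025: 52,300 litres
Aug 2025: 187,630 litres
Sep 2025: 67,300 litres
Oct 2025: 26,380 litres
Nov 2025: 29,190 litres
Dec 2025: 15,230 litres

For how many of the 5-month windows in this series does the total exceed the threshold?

3

Feb 2025–Jun 2025: 2,180 litres + 140,590 litres + 161,570 litres + 75,130 litres + 200,940 litres = 580,410 litres (under)
Mar 2025–Jul 2025: 140,590 litres + 161,570 litres + 75,130 litres + 200,940 litres + 52,300 litres = 630,530 litres (over)
Apr 2025–Aug 2025: 161,570 litres + 75,130 litres + 200,940 litres + 52,300 litres + 187,630 litres = 677,570 litres (over)
May 2025–Sep 2025: 75,130 litres + 200,940 litres + 52,300 litres + 187,630 litres + 67,300 litres = 583,300 litres (over)
Jun 2025–Oct 2025: 200,940 litres + 52,300 litres + 187,630 litres + 67,300 litres + 26,380 litres = 534,550 litres (under)
Jul 2025–Nov 2025: 52,300 litres + 187,630 litres + 67,300 litres + 26,380 litres + 29,190 litres = 362,800 litres (under)
Aug 2025–Dec 2025: 187,630 litres + 67,300 litres + 26,380 litres + 29,190 litres + 15,230 litres = 325,730 litres (under)
3 windows exceed the threshold.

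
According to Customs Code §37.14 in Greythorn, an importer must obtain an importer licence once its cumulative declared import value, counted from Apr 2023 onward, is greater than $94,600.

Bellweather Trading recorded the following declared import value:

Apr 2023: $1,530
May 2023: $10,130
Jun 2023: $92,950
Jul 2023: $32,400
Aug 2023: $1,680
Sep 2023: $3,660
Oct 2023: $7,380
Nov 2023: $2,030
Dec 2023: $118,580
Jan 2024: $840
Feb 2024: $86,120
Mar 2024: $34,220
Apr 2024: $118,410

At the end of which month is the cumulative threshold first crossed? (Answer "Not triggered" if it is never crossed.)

Jun 2023

Through Apr 2023: $1,530
Through May 2023: $11,660
Through Jun 2023: $104,610 ← exceeds threshold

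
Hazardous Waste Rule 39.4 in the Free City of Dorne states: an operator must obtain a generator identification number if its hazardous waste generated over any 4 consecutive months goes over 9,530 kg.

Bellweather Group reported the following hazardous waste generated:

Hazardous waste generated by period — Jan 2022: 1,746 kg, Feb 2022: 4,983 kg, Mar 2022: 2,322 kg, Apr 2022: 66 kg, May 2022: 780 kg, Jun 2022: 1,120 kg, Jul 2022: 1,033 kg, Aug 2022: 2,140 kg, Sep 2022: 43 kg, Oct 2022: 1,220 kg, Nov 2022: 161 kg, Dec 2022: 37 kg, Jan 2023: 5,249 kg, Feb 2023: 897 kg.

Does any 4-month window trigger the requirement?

No

Jan 2022–Apr 2022: 1,746 kg + 4,983 kg + 2,322 kg + 66 kg = 9,117 kg (under)
Feb 2022–May 2022: 4,983 kg + 2,322 kg + 66 kg + 780 kg = 8,151 kg (under)
Mar 2022–Jun 2022: 2,322 kg + 66 kg + 780 kg + 1,120 kg = 4,288 kg (under)
Apr 2022–Jul 2022: 66 kg + 780 kg + 1,120 kg + 1,033 kg = 2,999 kg (under)
May 2022–Aug 2022: 780 kg + 1,120 kg + 1,033 kg + 2,140 kg = 5,073 kg (under)
Jun 2022–Sep 2022: 1,120 kg + 1,033 kg + 2,140 kg + 43 kg = 4,336 kg (under)
Jul 2022–Oct 2022: 1,033 kg + 2,140 kg + 43 kg + 1,220 kg = 4,436 kg (under)
Aug 2022–Nov 2022: 2,140 kg + 43 kg + 1,220 kg + 161 kg = 3,564 kg (under)
Sep 2022–Dec 2022: 43 kg + 1,220 kg + 161 kg + 37 kg = 1,461 kg (under)
Oct 2022–Jan 2023: 1,220 kg + 161 kg + 37 kg + 5,249 kg = 6,667 kg (under)
Nov 2022–Feb 2023: 161 kg + 37 kg + 5,249 kg + 897 kg = 6,344 kg (under)
No window exceeds 9,530 kg.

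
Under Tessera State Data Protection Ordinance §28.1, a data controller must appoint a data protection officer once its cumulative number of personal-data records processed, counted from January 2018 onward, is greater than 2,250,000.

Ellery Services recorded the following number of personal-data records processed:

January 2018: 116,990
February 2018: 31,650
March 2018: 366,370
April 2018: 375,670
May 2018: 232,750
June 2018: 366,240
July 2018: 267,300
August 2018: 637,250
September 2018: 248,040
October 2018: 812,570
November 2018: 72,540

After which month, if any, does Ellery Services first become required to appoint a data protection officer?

Through January 2018: 116,990
Through February 2018: 148,640
Through March 2018: 515,010
Through April 2018: 890,680
Through May 2018: 1,123,430
Through June 2018: 1,489,670
Through July 2018: 1,756,970
Through August 2018: 2,394,220 ← exceeds threshold

August 2018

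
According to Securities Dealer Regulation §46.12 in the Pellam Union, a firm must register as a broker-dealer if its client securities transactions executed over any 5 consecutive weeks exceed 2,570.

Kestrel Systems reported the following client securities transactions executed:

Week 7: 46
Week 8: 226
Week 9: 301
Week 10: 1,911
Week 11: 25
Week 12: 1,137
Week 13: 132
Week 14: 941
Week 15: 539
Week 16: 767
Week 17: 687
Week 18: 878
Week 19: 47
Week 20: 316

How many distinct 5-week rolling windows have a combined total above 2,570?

Week 7–Week 11: 46 + 226 + 301 + 1,911 + 25 = 2,509 (under)
Week 8–Week 12: 226 + 301 + 1,911 + 25 + 1,137 = 3,600 (over)
Week 9–Week 13: 301 + 1,911 + 25 + 1,137 + 132 = 3,506 (over)
Week 10–Week 14: 1,911 + 25 + 1,137 + 132 + 941 = 4,146 (over)
Week 11–Week 15: 25 + 1,137 + 132 + 941 + 539 = 2,774 (over)
Week 12–Week 16: 1,137 + 132 + 941 + 539 + 767 = 3,516 (over)
Week 13–Week 17: 132 + 941 + 539 + 767 + 687 = 3,066 (over)
Week 14–Week 18: 941 + 539 + 767 + 687 + 878 = 3,812 (over)
Week 15–Week 19: 539 + 767 + 687 + 878 + 47 = 2,918 (over)
Week 16–Week 20: 767 + 687 + 878 + 47 + 316 = 2,695 (over)
9 windows exceed the threshold.

9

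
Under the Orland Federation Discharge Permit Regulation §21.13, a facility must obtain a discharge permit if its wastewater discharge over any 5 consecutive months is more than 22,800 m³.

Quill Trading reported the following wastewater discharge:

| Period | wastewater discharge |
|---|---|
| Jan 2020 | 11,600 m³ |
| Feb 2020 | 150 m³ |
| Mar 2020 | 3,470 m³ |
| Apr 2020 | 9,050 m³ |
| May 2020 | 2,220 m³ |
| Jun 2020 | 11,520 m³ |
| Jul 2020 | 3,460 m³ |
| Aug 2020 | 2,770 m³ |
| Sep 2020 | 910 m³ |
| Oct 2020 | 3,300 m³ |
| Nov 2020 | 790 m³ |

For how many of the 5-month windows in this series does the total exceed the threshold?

4

Jan 2020–May 2020: 11,600 m³ + 150 m³ + 3,470 m³ + 9,050 m³ + 2,220 m³ = 26,490 m³ (over)
Feb 2020–Jun 2020: 150 m³ + 3,470 m³ + 9,050 m³ + 2,220 m³ + 11,520 m³ = 26,410 m³ (over)
Mar 2020–Jul 2020: 3,470 m³ + 9,050 m³ + 2,220 m³ + 11,520 m³ + 3,460 m³ = 29,720 m³ (over)
Apr 2020–Aug 2020: 9,050 m³ + 2,220 m³ + 11,520 m³ + 3,460 m³ + 2,770 m³ = 29,020 m³ (over)
May 2020–Sep 2020: 2,220 m³ + 11,520 m³ + 3,460 m³ + 2,770 m³ + 910 m³ = 20,880 m³ (under)
Jun 2020–Oct 2020: 11,520 m³ + 3,460 m³ + 2,770 m³ + 910 m³ + 3,300 m³ = 21,960 m³ (under)
Jul 2020–Nov 2020: 3,460 m³ + 2,770 m³ + 910 m³ + 3,300 m³ + 790 m³ = 11,230 m³ (under)
4 windows exceed the threshold.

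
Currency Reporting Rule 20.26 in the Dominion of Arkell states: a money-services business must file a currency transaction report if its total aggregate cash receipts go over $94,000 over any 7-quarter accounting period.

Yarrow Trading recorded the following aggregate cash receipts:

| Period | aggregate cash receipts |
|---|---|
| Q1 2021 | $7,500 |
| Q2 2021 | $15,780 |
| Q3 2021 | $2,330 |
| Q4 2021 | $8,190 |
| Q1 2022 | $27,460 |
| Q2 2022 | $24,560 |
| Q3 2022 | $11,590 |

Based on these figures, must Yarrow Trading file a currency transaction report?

Total aggregate cash receipts: $7,500 + $15,780 + $2,330 + $8,190 + $27,460 + $24,560 + $11,590 = $97,410.
$97,410 > $94,000, so the threshold is exceeded.

Yes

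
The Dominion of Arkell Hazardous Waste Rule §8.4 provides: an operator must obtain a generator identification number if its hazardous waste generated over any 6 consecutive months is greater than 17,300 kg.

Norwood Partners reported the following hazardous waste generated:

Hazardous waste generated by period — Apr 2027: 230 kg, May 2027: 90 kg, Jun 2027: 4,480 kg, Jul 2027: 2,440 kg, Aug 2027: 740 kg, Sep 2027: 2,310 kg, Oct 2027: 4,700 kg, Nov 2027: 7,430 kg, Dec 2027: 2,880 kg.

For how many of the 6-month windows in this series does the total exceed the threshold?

Apr 2027–Sep 2027: 230 kg + 90 kg + 4,480 kg + 2,440 kg + 740 kg + 2,310 kg = 10,290 kg (under)
May 2027–Oct 2027: 90 kg + 4,480 kg + 2,440 kg + 740 kg + 2,310 kg + 4,700 kg = 14,760 kg (under)
Jun 2027–Nov 2027: 4,480 kg + 2,440 kg + 740 kg + 2,310 kg + 4,700 kg + 7,430 kg = 22,100 kg (over)
Jul 2027–Dec 2027: 2,440 kg + 740 kg + 2,310 kg + 4,700 kg + 7,430 kg + 2,880 kg = 20,500 kg (over)
2 windows exceed the threshold.

2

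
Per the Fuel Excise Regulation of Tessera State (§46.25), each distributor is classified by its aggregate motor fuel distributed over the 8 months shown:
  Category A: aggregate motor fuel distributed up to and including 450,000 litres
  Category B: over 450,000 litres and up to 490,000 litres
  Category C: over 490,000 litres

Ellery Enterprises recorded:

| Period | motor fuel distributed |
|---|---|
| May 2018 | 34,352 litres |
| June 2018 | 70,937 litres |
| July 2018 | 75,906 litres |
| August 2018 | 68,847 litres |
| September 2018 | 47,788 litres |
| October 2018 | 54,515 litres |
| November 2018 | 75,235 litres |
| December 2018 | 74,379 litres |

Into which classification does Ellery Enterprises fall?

Category C

Aggregate motor fuel distributed: 34,352 litres + 70,937 litres + 75,906 litres + 68,847 litres + 47,788 litres + 54,515 litres + 75,235 litres + 74,379 litres = 501,959 litres.
501,959 litres > 490,000 litres, so Category C applies.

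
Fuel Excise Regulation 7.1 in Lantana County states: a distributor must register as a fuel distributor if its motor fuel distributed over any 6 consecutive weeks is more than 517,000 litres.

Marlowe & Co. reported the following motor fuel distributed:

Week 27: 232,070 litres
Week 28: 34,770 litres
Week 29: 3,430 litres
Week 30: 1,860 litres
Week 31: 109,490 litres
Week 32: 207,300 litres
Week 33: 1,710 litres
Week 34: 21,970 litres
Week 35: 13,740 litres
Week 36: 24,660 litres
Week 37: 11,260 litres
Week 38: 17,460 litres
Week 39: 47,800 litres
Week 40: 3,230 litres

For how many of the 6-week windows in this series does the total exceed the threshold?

1

Week 27–Week 32: 232,070 litres + 34,770 litres + 3,430 litres + 1,860 litres + 109,490 litres + 207,300 litres = 588,920 litres (over)
Week 28–Week 33: 34,770 litres + 3,430 litres + 1,860 litres + 109,490 litres + 207,300 litres + 1,710 litres = 358,560 litres (under)
Week 29–Week 34: 3,430 litres + 1,860 litres + 109,490 litres + 207,300 litres + 1,710 litres + 21,970 litres = 345,760 litres (under)
Week 30–Week 35: 1,860 litres + 109,490 litres + 207,300 litres + 1,710 litres + 21,970 litres + 13,740 litres = 356,070 litres (under)
Week 31–Week 36: 109,490 litres + 207,300 litres + 1,710 litres + 21,970 litres + 13,740 litres + 24,660 litres = 378,870 litres (under)
Week 32–Week 37: 207,300 litres + 1,710 litres + 21,970 litres + 13,740 litres + 24,660 litres + 11,260 litres = 280,640 litres (under)
Week 33–Week 38: 1,710 litres + 21,970 litres + 13,740 litres + 24,660 litres + 11,260 litres + 17,460 litres = 90,800 litres (under)
Week 34–Week 39: 21,970 litres + 13,740 litres + 24,660 litres + 11,260 litres + 17,460 litres + 47,800 litres = 136,890 litres (under)
Week 35–Week 40: 13,740 litres + 24,660 litres + 11,260 litres + 17,460 litres + 47,800 litres + 3,230 litres = 118,150 litres (under)
1 window exceeds the threshold.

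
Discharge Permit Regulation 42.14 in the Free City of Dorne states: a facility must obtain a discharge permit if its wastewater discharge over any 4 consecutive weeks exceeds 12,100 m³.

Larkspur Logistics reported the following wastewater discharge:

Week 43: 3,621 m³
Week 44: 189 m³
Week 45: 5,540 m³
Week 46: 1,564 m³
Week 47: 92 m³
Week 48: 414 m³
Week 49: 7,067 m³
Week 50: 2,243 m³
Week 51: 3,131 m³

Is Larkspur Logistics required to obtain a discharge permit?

Week 43–Week 46: 3,621 m³ + 189 m³ + 5,540 m³ + 1,564 m³ = 10,914 m³ (under)
Week 44–Week 47: 189 m³ + 5,540 m³ + 1,564 m³ + 92 m³ = 7,385 m³ (under)
Week 45–Week 48: 5,540 m³ + 1,564 m³ + 92 m³ + 414 m³ = 7,610 m³ (under)
Week 46–Week 49: 1,564 m³ + 92 m³ + 414 m³ + 7,067 m³ = 9,137 m³ (under)
Week 47–Week 50: 92 m³ + 414 m³ + 7,067 m³ + 2,243 m³ = 9,816 m³ (under)
Week 48–Week 51: 414 m³ + 7,067 m³ + 2,243 m³ + 3,131 m³ = 12,855 m³ (over)
At least one window exceeds 12,100 m³.

Yes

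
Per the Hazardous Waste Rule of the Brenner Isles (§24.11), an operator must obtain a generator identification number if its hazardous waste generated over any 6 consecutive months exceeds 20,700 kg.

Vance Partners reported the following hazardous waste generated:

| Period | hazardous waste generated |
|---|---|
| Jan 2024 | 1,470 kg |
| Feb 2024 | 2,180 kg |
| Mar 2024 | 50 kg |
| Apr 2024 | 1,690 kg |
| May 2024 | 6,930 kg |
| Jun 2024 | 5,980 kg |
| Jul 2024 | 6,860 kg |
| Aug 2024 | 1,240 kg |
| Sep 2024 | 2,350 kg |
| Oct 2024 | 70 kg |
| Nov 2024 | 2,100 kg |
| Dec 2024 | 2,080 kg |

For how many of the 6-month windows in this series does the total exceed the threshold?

Jan 2024–Jun 2024: 1,470 kg + 2,180 kg + 50 kg + 1,690 kg + 6,930 kg + 5,980 kg = 18,300 kg (under)
Feb 2024–Jul 2024: 2,180 kg + 50 kg + 1,690 kg + 6,930 kg + 5,980 kg + 6,860 kg = 23,690 kg (over)
Mar 2024–Aug 2024: 50 kg + 1,690 kg + 6,930 kg + 5,980 kg + 6,860 kg + 1,240 kg = 22,750 kg (over)
Apr 2024–Sep 2024: 1,690 kg + 6,930 kg + 5,980 kg + 6,860 kg + 1,240 kg + 2,350 kg = 25,050 kg (over)
May 2024–Oct 2024: 6,930 kg + 5,980 kg + 6,860 kg + 1,240 kg + 2,350 kg + 70 kg = 23,430 kg (over)
Jun 2024–Nov 2024: 5,980 kg + 6,860 kg + 1,240 kg + 2,350 kg + 70 kg + 2,100 kg = 18,600 kg (under)
Jul 2024–Dec 2024: 6,860 kg + 1,240 kg + 2,350 kg + 70 kg + 2,100 kg + 2,080 kg = 14,700 kg (under)
4 windows exceed the threshold.

4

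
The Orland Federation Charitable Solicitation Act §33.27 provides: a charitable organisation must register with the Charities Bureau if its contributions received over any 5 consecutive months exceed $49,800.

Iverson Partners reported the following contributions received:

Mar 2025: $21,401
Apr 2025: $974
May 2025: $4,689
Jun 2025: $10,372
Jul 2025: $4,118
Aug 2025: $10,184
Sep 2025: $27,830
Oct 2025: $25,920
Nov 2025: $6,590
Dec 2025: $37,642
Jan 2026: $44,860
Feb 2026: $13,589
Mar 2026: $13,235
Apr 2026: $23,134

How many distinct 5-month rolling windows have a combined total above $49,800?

8

Mar 2025–Jul 2025: $21,401 + $974 + $4,689 + $10,372 + $4,118 = $41,554 (under)
Apr 2025–Aug 2025: $974 + $4,689 + $10,372 + $4,118 + $10,184 = $30,337 (under)
May 2025–Sep 2025: $4,689 + $10,372 + $4,118 + $10,184 + $27,830 = $57,193 (over)
Jun 2025–Oct 2025: $10,372 + $4,118 + $10,184 + $27,830 + $25,920 = $78,424 (over)
Jul 2025–Nov 2025: $4,118 + $10,184 + $27,830 + $25,920 + $6,590 = $74,642 (over)
Aug 2025–Dec 2025: $10,184 + $27,830 + $25,920 + $6,590 + $37,642 = $108,166 (over)
Sep 2025–Jan 2026: $27,830 + $25,920 + $6,590 + $37,642 + $44,860 = $142,842 (over)
Oct 2025–Feb 2026: $25,920 + $6,590 + $37,642 + $44,860 + $13,589 = $128,601 (over)
Nov 2025–Mar 2026: $6,590 + $37,642 + $44,860 + $13,589 + $13,235 = $115,916 (over)
Dec 2025–Apr 2026: $37,642 + $44,860 + $13,589 + $13,235 + $23,134 = $132,460 (over)
8 windows exceed the threshold.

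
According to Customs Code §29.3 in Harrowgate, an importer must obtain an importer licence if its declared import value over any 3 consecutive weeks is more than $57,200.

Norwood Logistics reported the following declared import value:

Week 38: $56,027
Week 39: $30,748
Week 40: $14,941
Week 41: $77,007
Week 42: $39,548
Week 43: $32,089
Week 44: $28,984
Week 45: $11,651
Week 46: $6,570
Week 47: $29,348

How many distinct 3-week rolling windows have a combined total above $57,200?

6

Week 38–Week 40: $56,027 + $30,748 + $14,941 = $101,716 (over)
Week 39–Week 41: $30,748 + $14,941 + $77,007 = $122,696 (over)
Week 40–Week 42: $14,941 + $77,007 + $39,548 = $131,496 (over)
Week 41–Week 43: $77,007 + $39,548 + $32,089 = $148,644 (over)
Week 42–Week 44: $39,548 + $32,089 + $28,984 = $100,621 (over)
Week 43–Week 45: $32,089 + $28,984 + $11,651 = $72,724 (over)
Week 44–Week 46: $28,984 + $11,651 + $6,570 = $47,205 (under)
Week 45–Week 47: $11,651 + $6,570 + $29,348 = $47,569 (under)
6 windows exceed the threshold.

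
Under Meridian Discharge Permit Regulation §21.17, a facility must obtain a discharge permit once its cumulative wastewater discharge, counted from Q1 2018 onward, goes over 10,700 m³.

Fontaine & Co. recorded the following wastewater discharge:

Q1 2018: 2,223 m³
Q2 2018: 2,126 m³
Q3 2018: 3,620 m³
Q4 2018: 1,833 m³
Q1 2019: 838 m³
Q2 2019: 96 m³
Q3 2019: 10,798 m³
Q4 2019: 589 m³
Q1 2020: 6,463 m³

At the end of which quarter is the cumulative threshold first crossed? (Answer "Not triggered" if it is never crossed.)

Q2 2019

Through Q1 2018: 2,223 m³
Through Q2 2018: 4,349 m³
Through Q3 2018: 7,969 m³
Through Q4 2018: 9,802 m³
Through Q1 2019: 10,640 m³
Through Q2 2019: 10,736 m³ ← exceeds threshold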